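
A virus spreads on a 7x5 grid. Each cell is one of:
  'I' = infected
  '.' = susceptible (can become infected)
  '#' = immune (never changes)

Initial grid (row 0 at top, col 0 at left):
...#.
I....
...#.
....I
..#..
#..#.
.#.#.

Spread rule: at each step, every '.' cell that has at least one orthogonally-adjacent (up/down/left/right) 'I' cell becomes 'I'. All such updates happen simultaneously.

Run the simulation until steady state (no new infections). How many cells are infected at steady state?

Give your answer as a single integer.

Step 0 (initial): 2 infected
Step 1: +6 new -> 8 infected
Step 2: +8 new -> 16 infected
Step 3: +7 new -> 23 infected
Step 4: +1 new -> 24 infected
Step 5: +1 new -> 25 infected
Step 6: +1 new -> 26 infected
Step 7: +1 new -> 27 infected
Step 8: +0 new -> 27 infected

Answer: 27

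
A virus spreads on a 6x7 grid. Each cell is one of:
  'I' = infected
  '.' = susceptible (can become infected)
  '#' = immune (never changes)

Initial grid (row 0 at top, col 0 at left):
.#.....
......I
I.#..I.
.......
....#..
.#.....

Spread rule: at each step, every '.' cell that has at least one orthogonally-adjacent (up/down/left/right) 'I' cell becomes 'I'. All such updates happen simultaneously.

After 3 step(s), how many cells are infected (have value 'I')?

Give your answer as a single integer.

Step 0 (initial): 3 infected
Step 1: +8 new -> 11 infected
Step 2: +10 new -> 21 infected
Step 3: +9 new -> 30 infected

Answer: 30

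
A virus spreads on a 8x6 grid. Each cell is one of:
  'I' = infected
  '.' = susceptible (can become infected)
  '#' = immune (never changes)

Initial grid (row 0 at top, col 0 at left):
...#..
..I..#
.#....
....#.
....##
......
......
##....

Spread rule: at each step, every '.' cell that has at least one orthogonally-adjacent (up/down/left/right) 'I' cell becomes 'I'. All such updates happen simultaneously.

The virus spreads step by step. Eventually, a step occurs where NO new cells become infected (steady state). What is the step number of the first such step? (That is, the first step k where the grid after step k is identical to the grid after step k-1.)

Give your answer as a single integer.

Answer: 10

Derivation:
Step 0 (initial): 1 infected
Step 1: +4 new -> 5 infected
Step 2: +5 new -> 10 infected
Step 3: +7 new -> 17 infected
Step 4: +6 new -> 23 infected
Step 5: +5 new -> 28 infected
Step 6: +5 new -> 33 infected
Step 7: +4 new -> 37 infected
Step 8: +2 new -> 39 infected
Step 9: +1 new -> 40 infected
Step 10: +0 new -> 40 infected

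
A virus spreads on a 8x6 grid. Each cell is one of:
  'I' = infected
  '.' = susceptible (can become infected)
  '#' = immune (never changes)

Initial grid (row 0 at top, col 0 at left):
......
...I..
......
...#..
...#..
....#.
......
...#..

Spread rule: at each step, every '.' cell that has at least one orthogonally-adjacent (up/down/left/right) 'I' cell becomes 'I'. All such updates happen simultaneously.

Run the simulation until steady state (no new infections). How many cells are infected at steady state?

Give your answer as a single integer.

Answer: 44

Derivation:
Step 0 (initial): 1 infected
Step 1: +4 new -> 5 infected
Step 2: +6 new -> 11 infected
Step 3: +7 new -> 18 infected
Step 4: +6 new -> 24 infected
Step 5: +4 new -> 28 infected
Step 6: +5 new -> 33 infected
Step 7: +5 new -> 38 infected
Step 8: +4 new -> 42 infected
Step 9: +2 new -> 44 infected
Step 10: +0 new -> 44 infected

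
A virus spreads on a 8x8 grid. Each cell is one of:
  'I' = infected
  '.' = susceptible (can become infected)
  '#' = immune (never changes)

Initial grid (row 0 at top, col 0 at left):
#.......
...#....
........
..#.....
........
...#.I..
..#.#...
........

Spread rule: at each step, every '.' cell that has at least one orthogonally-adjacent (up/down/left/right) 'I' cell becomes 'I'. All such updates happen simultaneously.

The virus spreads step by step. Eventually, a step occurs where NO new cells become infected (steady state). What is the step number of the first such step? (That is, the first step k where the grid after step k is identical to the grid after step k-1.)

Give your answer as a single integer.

Step 0 (initial): 1 infected
Step 1: +4 new -> 5 infected
Step 2: +6 new -> 11 infected
Step 3: +8 new -> 19 infected
Step 4: +8 new -> 27 infected
Step 5: +9 new -> 36 infected
Step 6: +8 new -> 44 infected
Step 7: +8 new -> 52 infected
Step 8: +4 new -> 56 infected
Step 9: +2 new -> 58 infected
Step 10: +0 new -> 58 infected

Answer: 10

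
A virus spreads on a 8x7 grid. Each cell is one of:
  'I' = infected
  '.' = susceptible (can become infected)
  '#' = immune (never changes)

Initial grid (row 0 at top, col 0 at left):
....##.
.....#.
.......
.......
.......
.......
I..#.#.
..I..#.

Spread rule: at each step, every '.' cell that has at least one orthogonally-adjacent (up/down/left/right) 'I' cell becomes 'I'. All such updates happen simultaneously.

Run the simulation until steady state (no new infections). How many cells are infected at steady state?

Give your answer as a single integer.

Step 0 (initial): 2 infected
Step 1: +6 new -> 8 infected
Step 2: +4 new -> 12 infected
Step 3: +5 new -> 17 infected
Step 4: +5 new -> 22 infected
Step 5: +6 new -> 28 infected
Step 6: +7 new -> 35 infected
Step 7: +7 new -> 42 infected
Step 8: +5 new -> 47 infected
Step 9: +1 new -> 48 infected
Step 10: +1 new -> 49 infected
Step 11: +1 new -> 50 infected
Step 12: +0 new -> 50 infected

Answer: 50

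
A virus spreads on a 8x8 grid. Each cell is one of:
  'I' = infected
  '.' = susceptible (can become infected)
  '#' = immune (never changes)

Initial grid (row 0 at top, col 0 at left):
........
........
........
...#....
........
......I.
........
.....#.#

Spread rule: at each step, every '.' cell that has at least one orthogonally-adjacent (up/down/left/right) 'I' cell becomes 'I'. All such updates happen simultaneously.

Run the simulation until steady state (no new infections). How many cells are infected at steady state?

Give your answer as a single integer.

Step 0 (initial): 1 infected
Step 1: +4 new -> 5 infected
Step 2: +7 new -> 12 infected
Step 3: +6 new -> 18 infected
Step 4: +8 new -> 26 infected
Step 5: +8 new -> 34 infected
Step 6: +9 new -> 43 infected
Step 7: +7 new -> 50 infected
Step 8: +5 new -> 55 infected
Step 9: +3 new -> 58 infected
Step 10: +2 new -> 60 infected
Step 11: +1 new -> 61 infected
Step 12: +0 new -> 61 infected

Answer: 61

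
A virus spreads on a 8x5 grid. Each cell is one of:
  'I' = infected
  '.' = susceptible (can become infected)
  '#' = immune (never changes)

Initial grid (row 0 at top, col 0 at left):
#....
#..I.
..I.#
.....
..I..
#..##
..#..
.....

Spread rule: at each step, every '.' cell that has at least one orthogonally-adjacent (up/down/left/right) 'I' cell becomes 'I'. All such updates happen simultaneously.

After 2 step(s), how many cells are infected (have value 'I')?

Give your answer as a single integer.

Step 0 (initial): 3 infected
Step 1: +9 new -> 12 infected
Step 2: +9 new -> 21 infected

Answer: 21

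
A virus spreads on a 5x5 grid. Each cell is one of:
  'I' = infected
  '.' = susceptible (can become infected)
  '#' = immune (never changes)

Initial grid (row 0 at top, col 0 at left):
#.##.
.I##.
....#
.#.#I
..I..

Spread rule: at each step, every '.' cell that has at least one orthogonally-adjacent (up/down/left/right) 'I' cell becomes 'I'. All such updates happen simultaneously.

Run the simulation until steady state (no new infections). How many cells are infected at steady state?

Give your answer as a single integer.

Answer: 15

Derivation:
Step 0 (initial): 3 infected
Step 1: +7 new -> 10 infected
Step 2: +3 new -> 13 infected
Step 3: +2 new -> 15 infected
Step 4: +0 new -> 15 infected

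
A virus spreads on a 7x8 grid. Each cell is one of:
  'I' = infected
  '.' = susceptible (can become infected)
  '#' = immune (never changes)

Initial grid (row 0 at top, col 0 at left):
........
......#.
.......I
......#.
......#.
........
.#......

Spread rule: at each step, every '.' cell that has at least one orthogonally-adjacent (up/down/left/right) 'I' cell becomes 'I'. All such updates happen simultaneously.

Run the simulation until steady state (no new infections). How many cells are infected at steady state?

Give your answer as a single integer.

Step 0 (initial): 1 infected
Step 1: +3 new -> 4 infected
Step 2: +3 new -> 7 infected
Step 3: +5 new -> 12 infected
Step 4: +7 new -> 19 infected
Step 5: +7 new -> 26 infected
Step 6: +7 new -> 33 infected
Step 7: +7 new -> 40 infected
Step 8: +6 new -> 46 infected
Step 9: +4 new -> 50 infected
Step 10: +1 new -> 51 infected
Step 11: +1 new -> 52 infected
Step 12: +0 new -> 52 infected

Answer: 52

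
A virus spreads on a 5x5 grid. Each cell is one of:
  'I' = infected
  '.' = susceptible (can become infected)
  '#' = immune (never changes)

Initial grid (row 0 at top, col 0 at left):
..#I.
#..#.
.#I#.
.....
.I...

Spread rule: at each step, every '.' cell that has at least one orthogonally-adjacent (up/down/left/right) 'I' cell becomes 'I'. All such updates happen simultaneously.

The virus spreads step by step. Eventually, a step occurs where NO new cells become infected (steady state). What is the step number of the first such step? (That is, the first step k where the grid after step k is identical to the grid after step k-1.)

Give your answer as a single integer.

Step 0 (initial): 3 infected
Step 1: +6 new -> 9 infected
Step 2: +5 new -> 14 infected
Step 3: +5 new -> 19 infected
Step 4: +1 new -> 20 infected
Step 5: +0 new -> 20 infected

Answer: 5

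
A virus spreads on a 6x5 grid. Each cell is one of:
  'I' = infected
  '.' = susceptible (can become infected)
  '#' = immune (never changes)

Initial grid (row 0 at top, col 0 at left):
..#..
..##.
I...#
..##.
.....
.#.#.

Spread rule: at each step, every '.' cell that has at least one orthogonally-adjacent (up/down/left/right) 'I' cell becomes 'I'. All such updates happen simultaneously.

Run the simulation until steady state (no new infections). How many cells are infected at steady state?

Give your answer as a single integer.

Step 0 (initial): 1 infected
Step 1: +3 new -> 4 infected
Step 2: +5 new -> 9 infected
Step 3: +4 new -> 13 infected
Step 4: +1 new -> 14 infected
Step 5: +2 new -> 16 infected
Step 6: +1 new -> 17 infected
Step 7: +2 new -> 19 infected
Step 8: +0 new -> 19 infected

Answer: 19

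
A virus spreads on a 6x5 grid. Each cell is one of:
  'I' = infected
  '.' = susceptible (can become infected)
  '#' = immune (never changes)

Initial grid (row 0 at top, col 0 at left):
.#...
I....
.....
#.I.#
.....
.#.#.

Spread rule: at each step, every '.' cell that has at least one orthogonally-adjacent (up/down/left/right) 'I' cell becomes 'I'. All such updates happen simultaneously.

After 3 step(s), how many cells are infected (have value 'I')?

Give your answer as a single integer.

Answer: 20

Derivation:
Step 0 (initial): 2 infected
Step 1: +7 new -> 9 infected
Step 2: +6 new -> 15 infected
Step 3: +5 new -> 20 infected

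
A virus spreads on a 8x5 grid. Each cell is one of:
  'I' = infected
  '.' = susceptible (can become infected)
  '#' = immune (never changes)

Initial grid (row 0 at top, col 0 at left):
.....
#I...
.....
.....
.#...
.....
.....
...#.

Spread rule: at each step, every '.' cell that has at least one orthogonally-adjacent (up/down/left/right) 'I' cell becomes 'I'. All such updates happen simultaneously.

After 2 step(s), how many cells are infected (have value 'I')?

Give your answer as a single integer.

Step 0 (initial): 1 infected
Step 1: +3 new -> 4 infected
Step 2: +6 new -> 10 infected

Answer: 10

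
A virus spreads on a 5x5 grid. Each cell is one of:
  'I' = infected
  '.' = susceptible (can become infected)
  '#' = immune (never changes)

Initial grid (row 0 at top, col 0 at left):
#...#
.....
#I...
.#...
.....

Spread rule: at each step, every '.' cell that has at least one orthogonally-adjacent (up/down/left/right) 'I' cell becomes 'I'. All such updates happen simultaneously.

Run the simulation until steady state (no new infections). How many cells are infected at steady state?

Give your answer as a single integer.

Answer: 21

Derivation:
Step 0 (initial): 1 infected
Step 1: +2 new -> 3 infected
Step 2: +5 new -> 8 infected
Step 3: +5 new -> 13 infected
Step 4: +5 new -> 18 infected
Step 5: +2 new -> 20 infected
Step 6: +1 new -> 21 infected
Step 7: +0 new -> 21 infected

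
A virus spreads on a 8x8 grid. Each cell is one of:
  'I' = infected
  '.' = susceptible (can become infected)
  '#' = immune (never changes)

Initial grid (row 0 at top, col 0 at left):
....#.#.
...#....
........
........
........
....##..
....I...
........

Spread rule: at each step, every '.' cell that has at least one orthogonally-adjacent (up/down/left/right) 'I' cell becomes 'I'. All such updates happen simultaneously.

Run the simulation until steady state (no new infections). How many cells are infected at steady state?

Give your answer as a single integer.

Answer: 59

Derivation:
Step 0 (initial): 1 infected
Step 1: +3 new -> 4 infected
Step 2: +5 new -> 9 infected
Step 3: +7 new -> 16 infected
Step 4: +9 new -> 25 infected
Step 5: +9 new -> 34 infected
Step 6: +7 new -> 41 infected
Step 7: +7 new -> 48 infected
Step 8: +5 new -> 53 infected
Step 9: +5 new -> 58 infected
Step 10: +1 new -> 59 infected
Step 11: +0 new -> 59 infected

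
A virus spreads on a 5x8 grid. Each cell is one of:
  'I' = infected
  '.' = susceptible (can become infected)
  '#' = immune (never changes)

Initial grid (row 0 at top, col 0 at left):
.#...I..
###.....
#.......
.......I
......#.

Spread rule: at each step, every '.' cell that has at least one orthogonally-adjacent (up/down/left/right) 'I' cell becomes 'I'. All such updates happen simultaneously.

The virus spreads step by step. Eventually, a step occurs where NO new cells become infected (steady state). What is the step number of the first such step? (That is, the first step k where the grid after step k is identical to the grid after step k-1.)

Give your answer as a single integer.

Step 0 (initial): 2 infected
Step 1: +6 new -> 8 infected
Step 2: +8 new -> 16 infected
Step 3: +5 new -> 21 infected
Step 4: +3 new -> 24 infected
Step 5: +3 new -> 27 infected
Step 6: +3 new -> 30 infected
Step 7: +2 new -> 32 infected
Step 8: +1 new -> 33 infected
Step 9: +0 new -> 33 infected

Answer: 9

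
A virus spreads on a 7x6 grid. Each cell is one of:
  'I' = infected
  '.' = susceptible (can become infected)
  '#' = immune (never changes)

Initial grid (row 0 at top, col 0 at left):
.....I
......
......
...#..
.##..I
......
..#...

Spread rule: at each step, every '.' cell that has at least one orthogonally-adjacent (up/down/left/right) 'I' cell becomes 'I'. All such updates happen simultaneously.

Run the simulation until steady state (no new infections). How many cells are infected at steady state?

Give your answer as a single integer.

Step 0 (initial): 2 infected
Step 1: +5 new -> 7 infected
Step 2: +7 new -> 14 infected
Step 3: +5 new -> 19 infected
Step 4: +5 new -> 24 infected
Step 5: +4 new -> 28 infected
Step 6: +5 new -> 33 infected
Step 7: +4 new -> 37 infected
Step 8: +1 new -> 38 infected
Step 9: +0 new -> 38 infected

Answer: 38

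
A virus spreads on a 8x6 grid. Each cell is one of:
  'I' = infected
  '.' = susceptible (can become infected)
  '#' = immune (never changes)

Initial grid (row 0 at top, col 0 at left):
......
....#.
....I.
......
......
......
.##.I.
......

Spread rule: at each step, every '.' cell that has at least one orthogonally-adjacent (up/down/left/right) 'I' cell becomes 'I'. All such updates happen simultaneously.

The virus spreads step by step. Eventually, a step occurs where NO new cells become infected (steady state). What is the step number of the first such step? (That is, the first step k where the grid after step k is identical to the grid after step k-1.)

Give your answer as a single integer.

Step 0 (initial): 2 infected
Step 1: +7 new -> 9 infected
Step 2: +10 new -> 19 infected
Step 3: +9 new -> 28 infected
Step 4: +8 new -> 36 infected
Step 5: +6 new -> 42 infected
Step 6: +3 new -> 45 infected
Step 7: +0 new -> 45 infected

Answer: 7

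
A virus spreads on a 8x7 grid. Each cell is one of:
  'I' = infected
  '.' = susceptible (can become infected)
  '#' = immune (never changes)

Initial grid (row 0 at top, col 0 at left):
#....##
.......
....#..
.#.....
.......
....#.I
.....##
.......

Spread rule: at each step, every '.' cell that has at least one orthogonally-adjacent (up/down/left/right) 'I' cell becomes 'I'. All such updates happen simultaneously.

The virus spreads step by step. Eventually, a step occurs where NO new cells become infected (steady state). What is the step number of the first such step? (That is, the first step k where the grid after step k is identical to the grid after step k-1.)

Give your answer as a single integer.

Answer: 11

Derivation:
Step 0 (initial): 1 infected
Step 1: +2 new -> 3 infected
Step 2: +2 new -> 5 infected
Step 3: +3 new -> 8 infected
Step 4: +4 new -> 12 infected
Step 5: +4 new -> 16 infected
Step 6: +6 new -> 22 infected
Step 7: +8 new -> 30 infected
Step 8: +8 new -> 38 infected
Step 9: +6 new -> 44 infected
Step 10: +4 new -> 48 infected
Step 11: +0 new -> 48 infected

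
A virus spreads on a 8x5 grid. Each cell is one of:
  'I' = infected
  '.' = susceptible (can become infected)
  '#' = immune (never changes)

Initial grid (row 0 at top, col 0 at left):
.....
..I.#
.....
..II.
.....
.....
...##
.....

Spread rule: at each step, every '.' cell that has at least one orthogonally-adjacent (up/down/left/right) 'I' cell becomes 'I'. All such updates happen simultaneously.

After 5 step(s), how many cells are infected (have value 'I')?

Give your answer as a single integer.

Answer: 35

Derivation:
Step 0 (initial): 3 infected
Step 1: +9 new -> 12 infected
Step 2: +10 new -> 22 infected
Step 3: +7 new -> 29 infected
Step 4: +3 new -> 32 infected
Step 5: +3 new -> 35 infected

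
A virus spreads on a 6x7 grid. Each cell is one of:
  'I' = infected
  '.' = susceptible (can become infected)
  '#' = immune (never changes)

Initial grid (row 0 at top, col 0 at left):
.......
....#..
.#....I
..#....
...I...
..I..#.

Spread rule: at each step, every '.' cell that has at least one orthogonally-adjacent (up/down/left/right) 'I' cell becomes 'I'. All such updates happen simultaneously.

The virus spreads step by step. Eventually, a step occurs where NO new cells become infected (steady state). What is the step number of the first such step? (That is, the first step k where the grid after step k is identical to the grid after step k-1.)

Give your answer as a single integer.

Step 0 (initial): 3 infected
Step 1: +8 new -> 11 infected
Step 2: +11 new -> 22 infected
Step 3: +6 new -> 28 infected
Step 4: +4 new -> 32 infected
Step 5: +3 new -> 35 infected
Step 6: +2 new -> 37 infected
Step 7: +1 new -> 38 infected
Step 8: +0 new -> 38 infected

Answer: 8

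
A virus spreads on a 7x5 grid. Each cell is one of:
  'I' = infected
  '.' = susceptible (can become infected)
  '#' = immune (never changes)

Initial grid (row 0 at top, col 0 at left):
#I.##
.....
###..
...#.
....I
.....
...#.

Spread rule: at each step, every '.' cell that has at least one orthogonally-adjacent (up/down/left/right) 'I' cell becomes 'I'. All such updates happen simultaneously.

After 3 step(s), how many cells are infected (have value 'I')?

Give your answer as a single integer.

Step 0 (initial): 2 infected
Step 1: +5 new -> 7 infected
Step 2: +6 new -> 13 infected
Step 3: +6 new -> 19 infected

Answer: 19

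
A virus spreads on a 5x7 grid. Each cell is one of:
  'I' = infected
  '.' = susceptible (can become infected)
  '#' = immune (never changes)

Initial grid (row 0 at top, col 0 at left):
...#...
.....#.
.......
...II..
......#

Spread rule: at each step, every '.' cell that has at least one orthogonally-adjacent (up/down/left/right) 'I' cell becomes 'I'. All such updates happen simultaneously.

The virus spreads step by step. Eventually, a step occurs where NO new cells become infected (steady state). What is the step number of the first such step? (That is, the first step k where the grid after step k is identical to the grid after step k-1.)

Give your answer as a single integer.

Step 0 (initial): 2 infected
Step 1: +6 new -> 8 infected
Step 2: +8 new -> 16 infected
Step 3: +6 new -> 22 infected
Step 4: +6 new -> 28 infected
Step 5: +3 new -> 31 infected
Step 6: +1 new -> 32 infected
Step 7: +0 new -> 32 infected

Answer: 7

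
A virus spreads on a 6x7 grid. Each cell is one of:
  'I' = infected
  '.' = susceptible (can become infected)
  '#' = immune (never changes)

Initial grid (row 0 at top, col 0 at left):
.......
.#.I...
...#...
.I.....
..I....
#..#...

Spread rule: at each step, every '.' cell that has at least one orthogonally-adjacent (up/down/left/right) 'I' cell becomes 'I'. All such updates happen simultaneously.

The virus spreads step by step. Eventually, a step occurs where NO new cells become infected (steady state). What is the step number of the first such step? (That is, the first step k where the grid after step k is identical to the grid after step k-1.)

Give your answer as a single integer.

Step 0 (initial): 3 infected
Step 1: +9 new -> 12 infected
Step 2: +10 new -> 22 infected
Step 3: +8 new -> 30 infected
Step 4: +6 new -> 36 infected
Step 5: +2 new -> 38 infected
Step 6: +0 new -> 38 infected

Answer: 6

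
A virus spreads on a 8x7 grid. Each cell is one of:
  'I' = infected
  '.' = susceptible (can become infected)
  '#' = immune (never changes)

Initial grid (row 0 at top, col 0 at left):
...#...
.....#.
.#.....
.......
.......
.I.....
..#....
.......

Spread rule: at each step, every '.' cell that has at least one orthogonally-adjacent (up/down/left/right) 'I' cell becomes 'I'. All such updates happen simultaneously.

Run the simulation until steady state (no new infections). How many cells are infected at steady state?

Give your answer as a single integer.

Answer: 52

Derivation:
Step 0 (initial): 1 infected
Step 1: +4 new -> 5 infected
Step 2: +6 new -> 11 infected
Step 3: +7 new -> 18 infected
Step 4: +7 new -> 25 infected
Step 5: +8 new -> 33 infected
Step 6: +9 new -> 42 infected
Step 7: +5 new -> 47 infected
Step 8: +2 new -> 49 infected
Step 9: +2 new -> 51 infected
Step 10: +1 new -> 52 infected
Step 11: +0 new -> 52 infected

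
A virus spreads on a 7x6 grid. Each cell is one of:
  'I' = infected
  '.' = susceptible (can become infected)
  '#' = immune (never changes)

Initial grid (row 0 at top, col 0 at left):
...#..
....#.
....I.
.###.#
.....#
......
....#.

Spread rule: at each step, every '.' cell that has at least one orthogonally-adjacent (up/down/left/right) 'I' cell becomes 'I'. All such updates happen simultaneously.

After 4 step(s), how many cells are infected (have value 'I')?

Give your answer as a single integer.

Step 0 (initial): 1 infected
Step 1: +3 new -> 4 infected
Step 2: +4 new -> 8 infected
Step 3: +5 new -> 13 infected
Step 4: +7 new -> 20 infected

Answer: 20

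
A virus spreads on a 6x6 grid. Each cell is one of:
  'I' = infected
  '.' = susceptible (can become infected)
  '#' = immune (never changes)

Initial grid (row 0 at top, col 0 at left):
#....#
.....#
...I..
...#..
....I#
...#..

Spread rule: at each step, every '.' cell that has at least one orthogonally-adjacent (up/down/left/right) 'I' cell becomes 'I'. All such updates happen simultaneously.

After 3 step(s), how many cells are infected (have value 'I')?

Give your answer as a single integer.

Step 0 (initial): 2 infected
Step 1: +6 new -> 8 infected
Step 2: +9 new -> 17 infected
Step 3: +7 new -> 24 infected

Answer: 24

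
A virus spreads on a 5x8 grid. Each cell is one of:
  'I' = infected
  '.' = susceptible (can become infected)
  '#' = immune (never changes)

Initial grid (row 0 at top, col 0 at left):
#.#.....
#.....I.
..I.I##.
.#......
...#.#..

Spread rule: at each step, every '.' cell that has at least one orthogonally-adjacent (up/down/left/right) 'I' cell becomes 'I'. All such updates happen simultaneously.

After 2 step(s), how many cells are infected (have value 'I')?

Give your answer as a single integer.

Answer: 23

Derivation:
Step 0 (initial): 3 infected
Step 1: +9 new -> 12 infected
Step 2: +11 new -> 23 infected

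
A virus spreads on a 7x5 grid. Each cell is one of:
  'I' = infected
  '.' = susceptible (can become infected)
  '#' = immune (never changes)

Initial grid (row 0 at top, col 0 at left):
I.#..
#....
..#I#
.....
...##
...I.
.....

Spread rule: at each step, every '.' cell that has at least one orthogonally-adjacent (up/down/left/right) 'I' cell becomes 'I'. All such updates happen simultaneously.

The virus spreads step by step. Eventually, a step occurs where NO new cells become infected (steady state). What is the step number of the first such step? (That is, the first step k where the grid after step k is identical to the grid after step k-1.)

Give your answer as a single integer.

Answer: 5

Derivation:
Step 0 (initial): 3 infected
Step 1: +6 new -> 9 infected
Step 2: +10 new -> 19 infected
Step 3: +6 new -> 25 infected
Step 4: +4 new -> 29 infected
Step 5: +0 new -> 29 infected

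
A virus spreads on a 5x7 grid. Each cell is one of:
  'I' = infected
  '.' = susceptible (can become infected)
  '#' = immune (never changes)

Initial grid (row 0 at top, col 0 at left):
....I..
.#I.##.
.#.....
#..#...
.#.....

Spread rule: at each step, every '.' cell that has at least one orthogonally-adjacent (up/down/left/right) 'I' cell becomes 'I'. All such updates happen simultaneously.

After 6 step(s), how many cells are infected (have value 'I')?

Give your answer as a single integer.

Answer: 27

Derivation:
Step 0 (initial): 2 infected
Step 1: +5 new -> 7 infected
Step 2: +4 new -> 11 infected
Step 3: +5 new -> 16 infected
Step 4: +5 new -> 21 infected
Step 5: +4 new -> 25 infected
Step 6: +2 new -> 27 infected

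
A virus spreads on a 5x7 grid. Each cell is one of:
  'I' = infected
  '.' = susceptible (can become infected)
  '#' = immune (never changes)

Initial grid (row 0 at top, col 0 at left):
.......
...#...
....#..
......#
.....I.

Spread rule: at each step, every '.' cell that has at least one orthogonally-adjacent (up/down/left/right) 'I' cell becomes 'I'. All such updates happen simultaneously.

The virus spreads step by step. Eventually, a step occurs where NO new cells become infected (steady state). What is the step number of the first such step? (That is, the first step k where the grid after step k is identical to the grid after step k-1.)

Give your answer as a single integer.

Step 0 (initial): 1 infected
Step 1: +3 new -> 4 infected
Step 2: +3 new -> 7 infected
Step 3: +4 new -> 11 infected
Step 4: +6 new -> 17 infected
Step 5: +5 new -> 22 infected
Step 6: +4 new -> 26 infected
Step 7: +3 new -> 29 infected
Step 8: +2 new -> 31 infected
Step 9: +1 new -> 32 infected
Step 10: +0 new -> 32 infected

Answer: 10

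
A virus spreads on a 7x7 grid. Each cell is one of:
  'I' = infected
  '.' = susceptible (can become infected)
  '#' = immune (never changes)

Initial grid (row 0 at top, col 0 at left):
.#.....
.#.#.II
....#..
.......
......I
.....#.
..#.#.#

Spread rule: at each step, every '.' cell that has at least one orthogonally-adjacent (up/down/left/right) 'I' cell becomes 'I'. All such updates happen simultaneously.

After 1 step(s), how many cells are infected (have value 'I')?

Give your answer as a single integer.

Answer: 11

Derivation:
Step 0 (initial): 3 infected
Step 1: +8 new -> 11 infected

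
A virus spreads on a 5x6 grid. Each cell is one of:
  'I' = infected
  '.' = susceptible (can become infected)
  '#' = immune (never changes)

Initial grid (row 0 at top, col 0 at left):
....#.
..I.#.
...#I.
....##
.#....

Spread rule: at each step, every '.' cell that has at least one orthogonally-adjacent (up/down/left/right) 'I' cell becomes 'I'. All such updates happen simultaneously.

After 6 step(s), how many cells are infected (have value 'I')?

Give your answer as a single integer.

Step 0 (initial): 2 infected
Step 1: +5 new -> 7 infected
Step 2: +6 new -> 13 infected
Step 3: +6 new -> 19 infected
Step 4: +2 new -> 21 infected
Step 5: +2 new -> 23 infected
Step 6: +1 new -> 24 infected

Answer: 24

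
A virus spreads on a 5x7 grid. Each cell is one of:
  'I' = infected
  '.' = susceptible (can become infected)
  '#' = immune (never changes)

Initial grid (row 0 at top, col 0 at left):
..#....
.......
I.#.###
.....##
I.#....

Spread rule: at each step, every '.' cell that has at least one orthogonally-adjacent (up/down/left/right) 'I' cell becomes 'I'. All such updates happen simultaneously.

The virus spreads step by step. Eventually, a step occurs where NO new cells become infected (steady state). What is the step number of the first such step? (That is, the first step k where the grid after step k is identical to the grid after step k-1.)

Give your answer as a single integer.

Step 0 (initial): 2 infected
Step 1: +4 new -> 6 infected
Step 2: +3 new -> 9 infected
Step 3: +3 new -> 12 infected
Step 4: +2 new -> 14 infected
Step 5: +5 new -> 19 infected
Step 6: +3 new -> 22 infected
Step 7: +3 new -> 25 infected
Step 8: +2 new -> 27 infected
Step 9: +0 new -> 27 infected

Answer: 9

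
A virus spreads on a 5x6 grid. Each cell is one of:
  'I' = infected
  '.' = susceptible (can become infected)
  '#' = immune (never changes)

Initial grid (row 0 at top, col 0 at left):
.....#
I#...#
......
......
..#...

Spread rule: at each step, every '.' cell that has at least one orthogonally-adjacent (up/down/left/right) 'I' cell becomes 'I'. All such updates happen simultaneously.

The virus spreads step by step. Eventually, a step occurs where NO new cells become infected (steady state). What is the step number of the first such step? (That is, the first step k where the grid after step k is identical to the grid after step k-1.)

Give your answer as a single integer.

Answer: 9

Derivation:
Step 0 (initial): 1 infected
Step 1: +2 new -> 3 infected
Step 2: +3 new -> 6 infected
Step 3: +4 new -> 10 infected
Step 4: +5 new -> 15 infected
Step 5: +4 new -> 19 infected
Step 6: +4 new -> 23 infected
Step 7: +2 new -> 25 infected
Step 8: +1 new -> 26 infected
Step 9: +0 new -> 26 infected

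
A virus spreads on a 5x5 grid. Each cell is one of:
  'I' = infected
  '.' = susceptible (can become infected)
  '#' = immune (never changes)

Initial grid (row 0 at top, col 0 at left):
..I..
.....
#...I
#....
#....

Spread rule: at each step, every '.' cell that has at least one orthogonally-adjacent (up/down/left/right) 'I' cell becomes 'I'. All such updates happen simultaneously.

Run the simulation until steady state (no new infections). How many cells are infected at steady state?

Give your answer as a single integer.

Answer: 22

Derivation:
Step 0 (initial): 2 infected
Step 1: +6 new -> 8 infected
Step 2: +7 new -> 15 infected
Step 3: +4 new -> 19 infected
Step 4: +2 new -> 21 infected
Step 5: +1 new -> 22 infected
Step 6: +0 new -> 22 infected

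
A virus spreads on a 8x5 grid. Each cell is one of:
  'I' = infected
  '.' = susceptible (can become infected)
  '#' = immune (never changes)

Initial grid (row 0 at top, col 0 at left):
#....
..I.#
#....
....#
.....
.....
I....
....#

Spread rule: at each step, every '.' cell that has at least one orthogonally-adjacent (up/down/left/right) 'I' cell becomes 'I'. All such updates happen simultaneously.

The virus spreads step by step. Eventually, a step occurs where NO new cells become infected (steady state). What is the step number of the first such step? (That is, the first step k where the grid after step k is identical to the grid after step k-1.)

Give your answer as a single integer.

Step 0 (initial): 2 infected
Step 1: +7 new -> 9 infected
Step 2: +10 new -> 19 infected
Step 3: +10 new -> 29 infected
Step 4: +4 new -> 33 infected
Step 5: +2 new -> 35 infected
Step 6: +0 new -> 35 infected

Answer: 6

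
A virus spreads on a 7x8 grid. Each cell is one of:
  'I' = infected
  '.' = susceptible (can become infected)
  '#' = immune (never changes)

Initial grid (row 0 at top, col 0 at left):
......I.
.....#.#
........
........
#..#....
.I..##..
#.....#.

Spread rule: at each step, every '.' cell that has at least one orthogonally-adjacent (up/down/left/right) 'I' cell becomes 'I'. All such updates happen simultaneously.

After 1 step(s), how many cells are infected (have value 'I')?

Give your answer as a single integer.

Answer: 9

Derivation:
Step 0 (initial): 2 infected
Step 1: +7 new -> 9 infected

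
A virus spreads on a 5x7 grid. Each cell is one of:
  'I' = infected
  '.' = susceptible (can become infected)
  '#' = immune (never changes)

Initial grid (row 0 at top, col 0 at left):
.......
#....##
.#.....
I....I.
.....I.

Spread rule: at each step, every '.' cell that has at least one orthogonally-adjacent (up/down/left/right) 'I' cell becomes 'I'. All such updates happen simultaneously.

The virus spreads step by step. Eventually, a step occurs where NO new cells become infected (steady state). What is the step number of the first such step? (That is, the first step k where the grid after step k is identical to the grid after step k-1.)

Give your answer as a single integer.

Step 0 (initial): 3 infected
Step 1: +8 new -> 11 infected
Step 2: +6 new -> 17 infected
Step 3: +4 new -> 21 infected
Step 4: +3 new -> 24 infected
Step 5: +4 new -> 28 infected
Step 6: +2 new -> 30 infected
Step 7: +1 new -> 31 infected
Step 8: +0 new -> 31 infected

Answer: 8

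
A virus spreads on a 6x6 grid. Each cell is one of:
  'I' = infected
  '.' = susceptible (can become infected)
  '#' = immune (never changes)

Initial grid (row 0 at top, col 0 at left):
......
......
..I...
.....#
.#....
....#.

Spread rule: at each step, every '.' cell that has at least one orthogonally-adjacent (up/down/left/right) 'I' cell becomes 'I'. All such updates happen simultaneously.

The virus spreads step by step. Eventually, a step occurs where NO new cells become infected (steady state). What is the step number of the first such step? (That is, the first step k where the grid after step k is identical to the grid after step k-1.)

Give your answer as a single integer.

Answer: 7

Derivation:
Step 0 (initial): 1 infected
Step 1: +4 new -> 5 infected
Step 2: +8 new -> 13 infected
Step 3: +9 new -> 22 infected
Step 4: +7 new -> 29 infected
Step 5: +3 new -> 32 infected
Step 6: +1 new -> 33 infected
Step 7: +0 new -> 33 infected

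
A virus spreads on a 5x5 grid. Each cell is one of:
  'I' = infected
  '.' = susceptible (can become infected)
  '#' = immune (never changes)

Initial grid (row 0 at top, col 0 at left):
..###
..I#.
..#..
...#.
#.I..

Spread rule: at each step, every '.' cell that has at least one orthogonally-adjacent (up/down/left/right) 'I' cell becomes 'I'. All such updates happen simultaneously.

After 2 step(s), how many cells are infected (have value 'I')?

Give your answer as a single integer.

Step 0 (initial): 2 infected
Step 1: +4 new -> 6 infected
Step 2: +5 new -> 11 infected

Answer: 11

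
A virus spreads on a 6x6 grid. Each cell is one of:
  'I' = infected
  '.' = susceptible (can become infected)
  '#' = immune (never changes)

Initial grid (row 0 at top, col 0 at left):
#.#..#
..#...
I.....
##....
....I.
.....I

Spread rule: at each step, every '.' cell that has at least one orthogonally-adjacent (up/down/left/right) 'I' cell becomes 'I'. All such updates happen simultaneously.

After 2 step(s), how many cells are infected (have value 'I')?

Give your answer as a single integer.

Answer: 16

Derivation:
Step 0 (initial): 3 infected
Step 1: +6 new -> 9 infected
Step 2: +7 new -> 16 infected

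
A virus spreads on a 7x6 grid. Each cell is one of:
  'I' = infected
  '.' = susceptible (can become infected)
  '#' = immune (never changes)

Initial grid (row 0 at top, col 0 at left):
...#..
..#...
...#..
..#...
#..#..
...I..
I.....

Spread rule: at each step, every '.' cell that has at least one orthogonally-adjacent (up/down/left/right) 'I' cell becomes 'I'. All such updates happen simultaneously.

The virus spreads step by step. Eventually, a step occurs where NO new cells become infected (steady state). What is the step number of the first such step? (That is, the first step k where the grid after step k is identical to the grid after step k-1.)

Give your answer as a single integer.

Step 0 (initial): 2 infected
Step 1: +5 new -> 7 infected
Step 2: +6 new -> 13 infected
Step 3: +4 new -> 17 infected
Step 4: +4 new -> 21 infected
Step 5: +4 new -> 25 infected
Step 6: +6 new -> 31 infected
Step 7: +3 new -> 34 infected
Step 8: +2 new -> 36 infected
Step 9: +0 new -> 36 infected

Answer: 9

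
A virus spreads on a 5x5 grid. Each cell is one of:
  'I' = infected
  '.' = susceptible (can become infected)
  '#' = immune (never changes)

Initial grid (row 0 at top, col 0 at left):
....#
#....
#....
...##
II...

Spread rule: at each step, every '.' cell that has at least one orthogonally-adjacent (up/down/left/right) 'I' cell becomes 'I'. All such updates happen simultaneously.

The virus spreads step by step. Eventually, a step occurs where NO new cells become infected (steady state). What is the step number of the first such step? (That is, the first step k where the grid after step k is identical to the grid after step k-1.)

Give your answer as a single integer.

Answer: 7

Derivation:
Step 0 (initial): 2 infected
Step 1: +3 new -> 5 infected
Step 2: +3 new -> 8 infected
Step 3: +3 new -> 11 infected
Step 4: +3 new -> 14 infected
Step 5: +4 new -> 18 infected
Step 6: +2 new -> 20 infected
Step 7: +0 new -> 20 infected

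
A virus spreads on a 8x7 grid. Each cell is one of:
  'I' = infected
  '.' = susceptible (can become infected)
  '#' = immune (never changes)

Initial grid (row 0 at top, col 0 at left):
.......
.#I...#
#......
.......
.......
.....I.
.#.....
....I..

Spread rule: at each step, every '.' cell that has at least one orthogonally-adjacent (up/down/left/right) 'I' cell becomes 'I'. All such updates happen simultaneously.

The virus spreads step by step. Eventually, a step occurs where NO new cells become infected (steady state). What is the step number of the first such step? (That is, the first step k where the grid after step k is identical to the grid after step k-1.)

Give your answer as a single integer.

Answer: 6

Derivation:
Step 0 (initial): 3 infected
Step 1: +10 new -> 13 infected
Step 2: +14 new -> 27 infected
Step 3: +14 new -> 41 infected
Step 4: +7 new -> 48 infected
Step 5: +4 new -> 52 infected
Step 6: +0 new -> 52 infected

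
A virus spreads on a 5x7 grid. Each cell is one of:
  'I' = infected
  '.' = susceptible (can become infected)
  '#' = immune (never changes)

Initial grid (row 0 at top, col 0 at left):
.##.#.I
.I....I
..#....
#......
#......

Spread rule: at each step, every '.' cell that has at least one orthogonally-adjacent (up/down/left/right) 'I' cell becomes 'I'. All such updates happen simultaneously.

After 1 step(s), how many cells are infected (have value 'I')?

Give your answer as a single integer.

Answer: 9

Derivation:
Step 0 (initial): 3 infected
Step 1: +6 new -> 9 infected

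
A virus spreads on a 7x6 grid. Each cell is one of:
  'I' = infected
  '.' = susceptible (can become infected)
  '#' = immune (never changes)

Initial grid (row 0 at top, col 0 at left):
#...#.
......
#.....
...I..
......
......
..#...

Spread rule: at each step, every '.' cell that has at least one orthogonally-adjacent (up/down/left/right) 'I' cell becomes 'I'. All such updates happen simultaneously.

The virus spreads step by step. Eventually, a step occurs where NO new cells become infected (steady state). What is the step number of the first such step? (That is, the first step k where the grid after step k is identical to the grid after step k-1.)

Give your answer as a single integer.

Step 0 (initial): 1 infected
Step 1: +4 new -> 5 infected
Step 2: +8 new -> 13 infected
Step 3: +11 new -> 24 infected
Step 4: +7 new -> 31 infected
Step 5: +6 new -> 37 infected
Step 6: +1 new -> 38 infected
Step 7: +0 new -> 38 infected

Answer: 7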